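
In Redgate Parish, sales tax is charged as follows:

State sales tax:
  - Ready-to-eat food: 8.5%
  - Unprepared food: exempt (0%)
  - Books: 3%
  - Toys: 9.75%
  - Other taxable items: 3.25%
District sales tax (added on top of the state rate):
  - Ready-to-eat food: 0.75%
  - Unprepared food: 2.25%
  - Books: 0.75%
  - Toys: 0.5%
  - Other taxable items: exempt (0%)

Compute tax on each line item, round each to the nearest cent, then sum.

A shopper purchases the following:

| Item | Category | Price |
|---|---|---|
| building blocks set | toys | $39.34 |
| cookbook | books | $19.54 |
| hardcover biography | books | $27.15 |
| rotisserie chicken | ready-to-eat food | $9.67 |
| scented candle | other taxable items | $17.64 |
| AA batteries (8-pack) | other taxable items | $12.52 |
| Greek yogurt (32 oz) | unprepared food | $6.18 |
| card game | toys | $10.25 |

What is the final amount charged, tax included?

$151.13

Building blocks set $39.34: toys → 9.75% + 0.5% district = 10.25% → $4.03
Cookbook $19.54: books → 3% + 0.75% district = 3.75% → $0.73
Hardcover biography $27.15: books → 3% + 0.75% district = 3.75% → $1.02
Rotisserie chicken $9.67: ready-to-eat food → 8.5% + 0.75% district = 9.25% → $0.89
Scented candle $17.64: other taxable items → 3.25% + 0% district = 3.25% → $0.57
AA batteries (8-pack) $12.52: other taxable items → 3.25% + 0% district = 3.25% → $0.41
Greek yogurt (32 oz) $6.18: unprepared food → 0% + 2.25% district = 2.25% → $0.14
Card game $10.25: toys → 9.75% + 0.5% district = 10.25% → $1.05
Subtotal = $142.29; tax = $8.84; total due = $151.13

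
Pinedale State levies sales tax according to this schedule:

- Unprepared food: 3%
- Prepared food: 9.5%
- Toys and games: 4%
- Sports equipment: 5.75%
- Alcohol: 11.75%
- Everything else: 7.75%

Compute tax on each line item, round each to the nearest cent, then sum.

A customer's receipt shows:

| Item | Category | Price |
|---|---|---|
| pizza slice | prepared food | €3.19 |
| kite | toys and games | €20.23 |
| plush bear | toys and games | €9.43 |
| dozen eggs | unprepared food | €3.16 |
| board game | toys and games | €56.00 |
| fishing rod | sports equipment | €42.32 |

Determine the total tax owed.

€6.25

Pizza slice €3.19: prepared food → 9.5% → €0.30
Kite €20.23: toys and games → 4% → €0.81
Plush bear €9.43: toys and games → 4% → €0.38
Dozen eggs €3.16: unprepared food → 3% → €0.09
Board game €56.00: toys and games → 4% → €2.24
Fishing rod €42.32: sports equipment → 5.75% → €2.43
Total tax = €0.30 + €0.81 + €0.38 + €0.09 + €2.24 + €2.43 = €6.25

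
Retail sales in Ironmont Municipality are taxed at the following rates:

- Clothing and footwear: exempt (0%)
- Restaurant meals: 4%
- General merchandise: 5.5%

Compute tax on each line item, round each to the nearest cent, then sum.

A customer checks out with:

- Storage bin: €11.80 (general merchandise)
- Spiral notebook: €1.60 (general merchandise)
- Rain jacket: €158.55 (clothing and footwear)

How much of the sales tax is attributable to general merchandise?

Storage bin €11.80: general merchandise → 5.5% → €0.65
Spiral notebook €1.60: general merchandise → 5.5% → €0.09
Tax on general merchandise = €0.65 + €0.09 = €0.74

€0.74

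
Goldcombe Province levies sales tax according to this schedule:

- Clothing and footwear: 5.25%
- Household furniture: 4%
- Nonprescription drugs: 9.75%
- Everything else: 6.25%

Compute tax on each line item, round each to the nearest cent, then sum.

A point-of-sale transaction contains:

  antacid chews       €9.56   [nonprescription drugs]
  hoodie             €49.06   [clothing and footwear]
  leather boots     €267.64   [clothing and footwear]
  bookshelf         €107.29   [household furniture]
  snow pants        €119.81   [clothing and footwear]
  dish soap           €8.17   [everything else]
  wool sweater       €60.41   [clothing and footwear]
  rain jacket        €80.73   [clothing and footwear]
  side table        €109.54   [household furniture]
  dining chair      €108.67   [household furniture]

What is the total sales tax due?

Antacid chews €9.56: nonprescription drugs → 9.75% → €0.93
Hoodie €49.06: clothing and footwear → 5.25% → €2.58
Leather boots €267.64: clothing and footwear → 5.25% → €14.05
Bookshelf €107.29: household furniture → 4% → €4.29
Snow pants €119.81: clothing and footwear → 5.25% → €6.29
Dish soap €8.17: everything else → 6.25% → €0.51
Wool sweater €60.41: clothing and footwear → 5.25% → €3.17
Rain jacket €80.73: clothing and footwear → 5.25% → €4.24
Side table €109.54: household furniture → 4% → €4.38
Dining chair €108.67: household furniture → 4% → €4.35
Total tax = €0.93 + €2.58 + €14.05 + €4.29 + €6.29 + €0.51 + €3.17 + €4.24 + €4.38 + €4.35 = €44.79

€44.79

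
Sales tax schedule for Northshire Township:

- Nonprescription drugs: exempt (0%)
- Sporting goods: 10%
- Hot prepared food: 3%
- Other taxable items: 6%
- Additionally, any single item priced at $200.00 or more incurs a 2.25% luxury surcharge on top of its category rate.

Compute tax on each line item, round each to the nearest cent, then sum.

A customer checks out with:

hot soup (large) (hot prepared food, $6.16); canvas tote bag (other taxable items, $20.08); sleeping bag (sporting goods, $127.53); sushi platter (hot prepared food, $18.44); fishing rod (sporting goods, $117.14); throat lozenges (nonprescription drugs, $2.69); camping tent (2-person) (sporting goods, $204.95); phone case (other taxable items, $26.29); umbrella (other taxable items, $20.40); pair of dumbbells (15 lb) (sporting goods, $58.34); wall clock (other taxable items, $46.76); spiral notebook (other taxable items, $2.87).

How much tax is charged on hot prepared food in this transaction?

Hot soup (large) $6.16: hot prepared food → 3% → $0.18
Sushi platter $18.44: hot prepared food → 3% → $0.55
Tax on hot prepared food = $0.18 + $0.55 = $0.73

$0.73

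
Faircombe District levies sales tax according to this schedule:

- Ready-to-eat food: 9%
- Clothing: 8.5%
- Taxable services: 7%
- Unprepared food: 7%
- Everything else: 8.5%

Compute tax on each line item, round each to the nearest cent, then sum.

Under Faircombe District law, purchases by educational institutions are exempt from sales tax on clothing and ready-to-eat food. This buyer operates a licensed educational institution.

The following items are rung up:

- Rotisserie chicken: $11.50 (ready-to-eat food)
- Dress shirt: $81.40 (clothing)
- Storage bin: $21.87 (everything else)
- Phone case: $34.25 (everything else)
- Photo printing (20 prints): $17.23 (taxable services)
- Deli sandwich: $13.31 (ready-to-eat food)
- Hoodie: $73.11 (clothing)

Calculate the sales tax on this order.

Rotisserie chicken $11.50: ready-to-eat food, buyer-exempt → 0% → $0.00
Dress shirt $81.40: clothing, buyer-exempt → 0% → $0.00
Storage bin $21.87: everything else → 8.5% → $1.86
Phone case $34.25: everything else → 8.5% → $2.91
Photo printing (20 prints) $17.23: taxable services → 7% → $1.21
Deli sandwich $13.31: ready-to-eat food, buyer-exempt → 0% → $0.00
Hoodie $73.11: clothing, buyer-exempt → 0% → $0.00
Total tax = $1.86 + $2.91 + $1.21 = $5.98

$5.98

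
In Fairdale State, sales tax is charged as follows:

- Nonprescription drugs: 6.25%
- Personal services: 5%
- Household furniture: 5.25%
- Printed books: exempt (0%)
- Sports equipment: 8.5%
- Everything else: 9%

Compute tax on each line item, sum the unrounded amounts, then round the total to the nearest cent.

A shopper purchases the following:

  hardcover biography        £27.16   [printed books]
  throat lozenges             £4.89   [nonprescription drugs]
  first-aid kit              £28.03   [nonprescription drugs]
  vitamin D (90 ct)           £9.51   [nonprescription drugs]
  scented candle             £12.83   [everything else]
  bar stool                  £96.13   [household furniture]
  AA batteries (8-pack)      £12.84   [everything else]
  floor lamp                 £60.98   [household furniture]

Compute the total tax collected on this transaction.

£13.21

Hardcover biography £27.16: printed books → 0% → £0.00
Throat lozenges £4.89: nonprescription drugs → 6.25% → £0.305625
First-aid kit £28.03: nonprescription drugs → 6.25% → £1.751875
Vitamin D (90 ct) £9.51: nonprescription drugs → 6.25% → £0.594375
Scented candle £12.83: everything else → 9% → £1.1547
Bar stool £96.13: household furniture → 5.25% → £5.046825
AA batteries (8-pack) £12.84: everything else → 9% → £1.1556
Floor lamp £60.98: household furniture → 5.25% → £3.20145
Unrounded tax sum = £13.21045 → £13.21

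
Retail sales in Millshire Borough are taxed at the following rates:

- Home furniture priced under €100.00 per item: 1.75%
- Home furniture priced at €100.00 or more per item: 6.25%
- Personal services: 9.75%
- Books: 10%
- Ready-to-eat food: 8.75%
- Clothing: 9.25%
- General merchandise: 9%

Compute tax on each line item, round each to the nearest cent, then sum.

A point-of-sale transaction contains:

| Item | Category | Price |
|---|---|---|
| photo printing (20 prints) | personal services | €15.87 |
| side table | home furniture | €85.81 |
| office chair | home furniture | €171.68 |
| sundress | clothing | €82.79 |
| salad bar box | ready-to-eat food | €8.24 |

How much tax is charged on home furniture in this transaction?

€12.23

Side table €85.81: home furniture, under €100.00 → 1.75% → €1.50
Office chair €171.68: home furniture, €100.00 or more → 6.25% → €10.73
Tax on home furniture = €1.50 + €10.73 = €12.23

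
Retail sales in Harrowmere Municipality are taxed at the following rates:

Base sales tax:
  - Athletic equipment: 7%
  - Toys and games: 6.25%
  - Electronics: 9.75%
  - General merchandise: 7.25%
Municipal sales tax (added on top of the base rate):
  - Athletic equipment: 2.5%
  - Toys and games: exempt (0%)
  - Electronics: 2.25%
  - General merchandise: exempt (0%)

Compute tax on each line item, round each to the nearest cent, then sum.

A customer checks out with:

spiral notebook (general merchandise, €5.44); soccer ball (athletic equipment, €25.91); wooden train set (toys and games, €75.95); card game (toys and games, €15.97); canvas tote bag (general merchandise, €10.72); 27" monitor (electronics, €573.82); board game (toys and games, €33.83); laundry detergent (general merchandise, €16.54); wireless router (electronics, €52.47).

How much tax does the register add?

Spiral notebook €5.44: general merchandise → 7.25% + 0% municipal = 7.25% → €0.39
Soccer ball €25.91: athletic equipment → 7% + 2.5% municipal = 9.5% → €2.46
Wooden train set €75.95: toys and games → 6.25% + 0% municipal = 6.25% → €4.75
Card game €15.97: toys and games → 6.25% + 0% municipal = 6.25% → €1.00
Canvas tote bag €10.72: general merchandise → 7.25% + 0% municipal = 7.25% → €0.78
27" monitor €573.82: electronics → 9.75% + 2.25% municipal = 12% → €68.86
Board game €33.83: toys and games → 6.25% + 0% municipal = 6.25% → €2.11
Laundry detergent €16.54: general merchandise → 7.25% + 0% municipal = 7.25% → €1.20
Wireless router €52.47: electronics → 9.75% + 2.25% municipal = 12% → €6.30
Total tax = €0.39 + €2.46 + €4.75 + €1.00 + €0.78 + €68.86 + €2.11 + €1.20 + €6.30 = €87.85

€87.85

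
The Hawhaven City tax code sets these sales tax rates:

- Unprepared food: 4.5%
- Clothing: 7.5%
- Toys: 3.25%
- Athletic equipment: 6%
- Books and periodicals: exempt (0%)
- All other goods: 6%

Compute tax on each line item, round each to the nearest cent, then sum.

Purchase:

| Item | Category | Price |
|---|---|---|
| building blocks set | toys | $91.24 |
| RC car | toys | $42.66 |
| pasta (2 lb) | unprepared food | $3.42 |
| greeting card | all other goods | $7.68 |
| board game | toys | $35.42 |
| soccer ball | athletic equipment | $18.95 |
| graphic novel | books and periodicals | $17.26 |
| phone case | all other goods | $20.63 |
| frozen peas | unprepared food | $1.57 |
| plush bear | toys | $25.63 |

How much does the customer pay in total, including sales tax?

$273.86

Building blocks set $91.24: toys → 3.25% → $2.97
RC car $42.66: toys → 3.25% → $1.39
Pasta (2 lb) $3.42: unprepared food → 4.5% → $0.15
Greeting card $7.68: all other goods → 6% → $0.46
Board game $35.42: toys → 3.25% → $1.15
Soccer ball $18.95: athletic equipment → 6% → $1.14
Graphic novel $17.26: books and periodicals → 0% → $0.00
Phone case $20.63: all other goods → 6% → $1.24
Frozen peas $1.57: unprepared food → 4.5% → $0.07
Plush bear $25.63: toys → 3.25% → $0.83
Subtotal = $264.46; tax = $9.40; total due = $273.86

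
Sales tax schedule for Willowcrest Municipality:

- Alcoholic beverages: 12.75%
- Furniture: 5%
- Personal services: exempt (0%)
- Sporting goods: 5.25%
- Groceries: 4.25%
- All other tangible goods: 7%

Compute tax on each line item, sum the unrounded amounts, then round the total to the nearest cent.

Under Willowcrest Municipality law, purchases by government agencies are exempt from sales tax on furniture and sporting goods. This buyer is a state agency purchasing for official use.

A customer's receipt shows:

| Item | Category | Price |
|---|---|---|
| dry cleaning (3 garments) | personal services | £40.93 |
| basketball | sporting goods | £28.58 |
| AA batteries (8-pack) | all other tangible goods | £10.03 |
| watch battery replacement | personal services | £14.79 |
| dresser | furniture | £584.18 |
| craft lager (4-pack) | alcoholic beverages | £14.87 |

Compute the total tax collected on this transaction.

£2.60

Dry cleaning (3 garments) £40.93: personal services → 0% → £0.00
Basketball £28.58: sporting goods, buyer-exempt → 0% → £0.00
AA batteries (8-pack) £10.03: all other tangible goods → 7% → £0.7021
Watch battery replacement £14.79: personal services → 0% → £0.00
Dresser £584.18: furniture, buyer-exempt → 0% → £0.00
Craft lager (4-pack) £14.87: alcoholic beverages → 12.75% → £1.895925
Unrounded tax sum = £2.598025 → £2.60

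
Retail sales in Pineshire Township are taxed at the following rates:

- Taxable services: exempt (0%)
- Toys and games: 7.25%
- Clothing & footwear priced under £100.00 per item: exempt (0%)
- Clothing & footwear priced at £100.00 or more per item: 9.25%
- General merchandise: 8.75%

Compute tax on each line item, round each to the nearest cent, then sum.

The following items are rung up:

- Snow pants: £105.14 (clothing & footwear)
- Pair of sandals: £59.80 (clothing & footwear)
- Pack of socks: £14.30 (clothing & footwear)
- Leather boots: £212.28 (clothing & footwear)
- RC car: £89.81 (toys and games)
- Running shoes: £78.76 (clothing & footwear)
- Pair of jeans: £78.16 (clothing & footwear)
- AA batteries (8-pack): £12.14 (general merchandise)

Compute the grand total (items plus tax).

Snow pants £105.14: clothing & footwear, £100.00 or more → 9.25% → £9.73
Pair of sandals £59.80: clothing & footwear, under £100.00 → 0% → £0.00
Pack of socks £14.30: clothing & footwear, under £100.00 → 0% → £0.00
Leather boots £212.28: clothing & footwear, £100.00 or more → 9.25% → £19.64
RC car £89.81: toys and games → 7.25% → £6.51
Running shoes £78.76: clothing & footwear, under £100.00 → 0% → £0.00
Pair of jeans £78.16: clothing & footwear, under £100.00 → 0% → £0.00
AA batteries (8-pack) £12.14: general merchandise → 8.75% → £1.06
Subtotal = £650.39; tax = £36.94; total due = £687.33

£687.33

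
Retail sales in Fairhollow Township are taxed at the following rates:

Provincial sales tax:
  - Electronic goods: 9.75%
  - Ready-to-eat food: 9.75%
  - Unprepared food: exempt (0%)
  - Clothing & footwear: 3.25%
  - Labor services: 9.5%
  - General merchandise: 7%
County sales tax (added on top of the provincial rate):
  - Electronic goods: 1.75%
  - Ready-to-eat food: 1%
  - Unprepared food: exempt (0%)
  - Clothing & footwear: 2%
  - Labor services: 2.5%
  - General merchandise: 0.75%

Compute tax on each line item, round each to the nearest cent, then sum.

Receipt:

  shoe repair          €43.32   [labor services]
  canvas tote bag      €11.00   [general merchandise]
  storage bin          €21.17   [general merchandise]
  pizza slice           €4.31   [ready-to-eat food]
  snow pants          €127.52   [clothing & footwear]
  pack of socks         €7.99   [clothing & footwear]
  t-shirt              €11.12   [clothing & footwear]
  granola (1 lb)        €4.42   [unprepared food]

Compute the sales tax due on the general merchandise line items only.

€2.49

Canvas tote bag €11.00: general merchandise → 7% + 0.75% county = 7.75% → €0.85
Storage bin €21.17: general merchandise → 7% + 0.75% county = 7.75% → €1.64
Tax on general merchandise = €0.85 + €1.64 = €2.49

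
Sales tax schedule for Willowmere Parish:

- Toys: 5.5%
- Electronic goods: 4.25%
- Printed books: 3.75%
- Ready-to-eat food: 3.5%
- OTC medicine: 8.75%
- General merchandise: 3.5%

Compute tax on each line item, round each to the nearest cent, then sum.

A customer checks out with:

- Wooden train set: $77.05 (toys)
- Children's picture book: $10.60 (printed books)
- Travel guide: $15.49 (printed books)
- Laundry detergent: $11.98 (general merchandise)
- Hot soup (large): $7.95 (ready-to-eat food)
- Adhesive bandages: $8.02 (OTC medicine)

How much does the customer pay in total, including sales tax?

Wooden train set $77.05: toys → 5.5% → $4.24
Children's picture book $10.60: printed books → 3.75% → $0.40
Travel guide $15.49: printed books → 3.75% → $0.58
Laundry detergent $11.98: general merchandise → 3.5% → $0.42
Hot soup (large) $7.95: ready-to-eat food → 3.5% → $0.28
Adhesive bandages $8.02: OTC medicine → 8.75% → $0.70
Subtotal = $131.09; tax = $6.62; total due = $137.71

$137.71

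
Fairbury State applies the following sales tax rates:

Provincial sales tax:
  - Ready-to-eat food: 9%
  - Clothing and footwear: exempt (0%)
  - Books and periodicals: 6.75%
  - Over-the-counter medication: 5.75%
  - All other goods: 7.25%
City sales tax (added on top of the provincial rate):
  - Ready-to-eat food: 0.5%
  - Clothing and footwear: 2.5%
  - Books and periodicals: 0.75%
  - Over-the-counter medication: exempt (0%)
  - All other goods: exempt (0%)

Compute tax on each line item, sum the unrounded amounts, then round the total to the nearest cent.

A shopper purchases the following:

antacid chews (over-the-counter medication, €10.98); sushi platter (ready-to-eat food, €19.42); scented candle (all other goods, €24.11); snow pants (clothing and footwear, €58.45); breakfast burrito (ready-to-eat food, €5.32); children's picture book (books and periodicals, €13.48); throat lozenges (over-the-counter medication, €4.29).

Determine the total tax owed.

€7.45

Antacid chews €10.98: over-the-counter medication → 5.75% + 0% city = 5.75% → €0.63135
Sushi platter €19.42: ready-to-eat food → 9% + 0.5% city = 9.5% → €1.8449
Scented candle €24.11: all other goods → 7.25% + 0% city = 7.25% → €1.747975
Snow pants €58.45: clothing and footwear → 0% + 2.5% city = 2.5% → €1.46125
Breakfast burrito €5.32: ready-to-eat food → 9% + 0.5% city = 9.5% → €0.5054
Children's picture book €13.48: books and periodicals → 6.75% + 0.75% city = 7.5% → €1.011
Throat lozenges €4.29: over-the-counter medication → 5.75% + 0% city = 5.75% → €0.246675
Unrounded tax sum = €7.44855 → €7.45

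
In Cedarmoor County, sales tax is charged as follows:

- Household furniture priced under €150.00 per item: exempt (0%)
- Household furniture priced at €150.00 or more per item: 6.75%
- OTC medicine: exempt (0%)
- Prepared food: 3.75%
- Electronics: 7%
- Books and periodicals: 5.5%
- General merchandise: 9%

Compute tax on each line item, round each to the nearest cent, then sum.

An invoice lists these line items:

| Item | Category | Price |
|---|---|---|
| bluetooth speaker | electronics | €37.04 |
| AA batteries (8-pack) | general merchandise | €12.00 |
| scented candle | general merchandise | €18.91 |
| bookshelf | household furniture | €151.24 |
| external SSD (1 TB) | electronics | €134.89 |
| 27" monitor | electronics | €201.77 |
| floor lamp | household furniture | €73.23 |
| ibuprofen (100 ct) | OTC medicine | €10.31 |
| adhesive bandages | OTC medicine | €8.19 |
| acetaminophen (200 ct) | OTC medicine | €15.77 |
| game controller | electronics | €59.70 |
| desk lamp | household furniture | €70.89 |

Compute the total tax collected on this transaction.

€43.32

Bluetooth speaker €37.04: electronics → 7% → €2.59
AA batteries (8-pack) €12.00: general merchandise → 9% → €1.08
Scented candle €18.91: general merchandise → 9% → €1.70
Bookshelf €151.24: household furniture, €150.00 or more → 6.75% → €10.21
External SSD (1 TB) €134.89: electronics → 7% → €9.44
27" monitor €201.77: electronics → 7% → €14.12
Floor lamp €73.23: household furniture, under €150.00 → 0% → €0.00
Ibuprofen (100 ct) €10.31: OTC medicine → 0% → €0.00
Adhesive bandages €8.19: OTC medicine → 0% → €0.00
Acetaminophen (200 ct) €15.77: OTC medicine → 0% → €0.00
Game controller €59.70: electronics → 7% → €4.18
Desk lamp €70.89: household furniture, under €150.00 → 0% → €0.00
Total tax = €2.59 + €1.08 + €1.70 + €10.21 + €9.44 + €14.12 + €4.18 = €43.32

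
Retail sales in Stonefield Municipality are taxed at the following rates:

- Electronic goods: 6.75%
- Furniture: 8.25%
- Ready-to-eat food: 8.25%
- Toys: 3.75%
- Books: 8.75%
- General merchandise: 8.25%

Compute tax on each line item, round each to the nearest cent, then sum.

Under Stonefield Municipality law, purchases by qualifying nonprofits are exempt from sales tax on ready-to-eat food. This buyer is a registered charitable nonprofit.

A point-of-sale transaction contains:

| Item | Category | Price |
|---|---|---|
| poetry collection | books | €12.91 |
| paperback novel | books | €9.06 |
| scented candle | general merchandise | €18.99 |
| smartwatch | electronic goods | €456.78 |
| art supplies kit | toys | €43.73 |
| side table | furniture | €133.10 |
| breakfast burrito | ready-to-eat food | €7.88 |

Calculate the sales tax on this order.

€46.94

Poetry collection €12.91: books → 8.75% → €1.13
Paperback novel €9.06: books → 8.75% → €0.79
Scented candle €18.99: general merchandise → 8.25% → €1.57
Smartwatch €456.78: electronic goods → 6.75% → €30.83
Art supplies kit €43.73: toys → 3.75% → €1.64
Side table €133.10: furniture → 8.25% → €10.98
Breakfast burrito €7.88: ready-to-eat food, buyer-exempt → 0% → €0.00
Total tax = €1.13 + €0.79 + €1.57 + €30.83 + €1.64 + €10.98 = €46.94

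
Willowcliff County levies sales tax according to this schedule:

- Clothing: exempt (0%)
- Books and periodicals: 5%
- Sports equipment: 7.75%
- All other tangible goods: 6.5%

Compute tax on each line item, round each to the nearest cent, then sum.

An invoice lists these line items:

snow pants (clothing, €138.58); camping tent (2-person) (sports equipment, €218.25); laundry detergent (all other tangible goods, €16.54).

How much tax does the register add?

€17.99

Snow pants €138.58: clothing → 0% → €0.00
Camping tent (2-person) €218.25: sports equipment → 7.75% → €16.91
Laundry detergent €16.54: all other tangible goods → 6.5% → €1.08
Total tax = €16.91 + €1.08 = €17.99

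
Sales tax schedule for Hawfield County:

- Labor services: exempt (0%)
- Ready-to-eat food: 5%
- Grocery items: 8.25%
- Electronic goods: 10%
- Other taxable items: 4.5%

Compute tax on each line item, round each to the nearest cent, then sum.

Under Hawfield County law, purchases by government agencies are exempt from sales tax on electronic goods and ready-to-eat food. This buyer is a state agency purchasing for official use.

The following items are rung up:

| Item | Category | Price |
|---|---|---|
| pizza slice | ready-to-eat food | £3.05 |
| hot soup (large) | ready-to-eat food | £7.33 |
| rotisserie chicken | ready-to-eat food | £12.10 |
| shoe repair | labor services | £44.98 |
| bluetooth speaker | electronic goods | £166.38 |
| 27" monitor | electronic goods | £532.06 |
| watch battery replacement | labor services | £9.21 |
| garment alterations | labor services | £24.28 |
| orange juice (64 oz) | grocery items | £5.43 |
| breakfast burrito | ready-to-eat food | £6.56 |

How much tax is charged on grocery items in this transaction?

Orange juice (64 oz) £5.43: grocery items → 8.25% → £0.45
Tax on grocery items = £0.45

£0.45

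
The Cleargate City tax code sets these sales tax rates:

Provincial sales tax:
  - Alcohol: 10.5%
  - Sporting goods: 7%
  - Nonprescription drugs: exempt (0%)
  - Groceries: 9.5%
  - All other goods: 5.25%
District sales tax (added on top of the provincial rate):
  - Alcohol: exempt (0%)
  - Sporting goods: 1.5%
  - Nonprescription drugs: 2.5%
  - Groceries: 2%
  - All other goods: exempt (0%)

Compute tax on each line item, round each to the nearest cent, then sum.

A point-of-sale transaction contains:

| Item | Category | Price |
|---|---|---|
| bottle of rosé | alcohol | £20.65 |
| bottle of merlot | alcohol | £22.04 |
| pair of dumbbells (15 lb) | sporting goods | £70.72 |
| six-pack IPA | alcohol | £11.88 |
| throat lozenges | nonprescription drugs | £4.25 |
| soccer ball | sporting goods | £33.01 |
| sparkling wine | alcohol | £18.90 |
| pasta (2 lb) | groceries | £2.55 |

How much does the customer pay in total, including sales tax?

£200.93

Bottle of rosé £20.65: alcohol → 10.5% + 0% district = 10.5% → £2.17
Bottle of merlot £22.04: alcohol → 10.5% + 0% district = 10.5% → £2.31
Pair of dumbbells (15 lb) £70.72: sporting goods → 7% + 1.5% district = 8.5% → £6.01
Six-pack IPA £11.88: alcohol → 10.5% + 0% district = 10.5% → £1.25
Throat lozenges £4.25: nonprescription drugs → 0% + 2.5% district = 2.5% → £0.11
Soccer ball £33.01: sporting goods → 7% + 1.5% district = 8.5% → £2.81
Sparkling wine £18.90: alcohol → 10.5% + 0% district = 10.5% → £1.98
Pasta (2 lb) £2.55: groceries → 9.5% + 2% district = 11.5% → £0.29
Subtotal = £184.00; tax = £16.93; total due = £200.93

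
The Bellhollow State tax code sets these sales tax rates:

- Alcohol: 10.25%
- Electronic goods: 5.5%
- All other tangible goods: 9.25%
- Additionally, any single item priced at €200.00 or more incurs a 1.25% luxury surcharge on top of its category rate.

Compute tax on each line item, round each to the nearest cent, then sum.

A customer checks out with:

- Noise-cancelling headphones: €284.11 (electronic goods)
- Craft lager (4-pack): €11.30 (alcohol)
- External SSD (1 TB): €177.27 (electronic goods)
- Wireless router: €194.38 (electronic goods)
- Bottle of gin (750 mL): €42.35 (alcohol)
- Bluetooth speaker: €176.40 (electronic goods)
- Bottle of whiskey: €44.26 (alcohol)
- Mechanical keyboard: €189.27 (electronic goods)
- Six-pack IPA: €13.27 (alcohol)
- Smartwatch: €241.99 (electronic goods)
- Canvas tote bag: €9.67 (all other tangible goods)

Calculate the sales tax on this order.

€88.35

Noise-cancelling headphones €284.11: electronic goods → 5.5% + 1.25% surcharge = 6.75% → €19.18
Craft lager (4-pack) €11.30: alcohol → 10.25% → €1.16
External SSD (1 TB) €177.27: electronic goods → 5.5% → €9.75
Wireless router €194.38: electronic goods → 5.5% → €10.69
Bottle of gin (750 mL) €42.35: alcohol → 10.25% → €4.34
Bluetooth speaker €176.40: electronic goods → 5.5% → €9.70
Bottle of whiskey €44.26: alcohol → 10.25% → €4.54
Mechanical keyboard €189.27: electronic goods → 5.5% → €10.41
Six-pack IPA €13.27: alcohol → 10.25% → €1.36
Smartwatch €241.99: electronic goods → 5.5% + 1.25% surcharge = 6.75% → €16.33
Canvas tote bag €9.67: all other tangible goods → 9.25% → €0.89
Total tax = €19.18 + €1.16 + €9.75 + €10.69 + €4.34 + €9.70 + €4.54 + €10.41 + €1.36 + €16.33 + €0.89 = €88.35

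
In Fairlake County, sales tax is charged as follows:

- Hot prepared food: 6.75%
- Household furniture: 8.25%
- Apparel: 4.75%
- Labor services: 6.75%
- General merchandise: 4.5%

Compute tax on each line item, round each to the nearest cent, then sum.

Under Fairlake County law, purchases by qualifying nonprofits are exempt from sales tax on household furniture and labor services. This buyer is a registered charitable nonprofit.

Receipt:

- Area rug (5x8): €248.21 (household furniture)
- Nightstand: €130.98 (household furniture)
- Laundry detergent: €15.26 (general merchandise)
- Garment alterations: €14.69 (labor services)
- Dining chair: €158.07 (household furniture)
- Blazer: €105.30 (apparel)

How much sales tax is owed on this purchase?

Area rug (5x8) €248.21: household furniture, buyer-exempt → 0% → €0.00
Nightstand €130.98: household furniture, buyer-exempt → 0% → €0.00
Laundry detergent €15.26: general merchandise → 4.5% → €0.69
Garment alterations €14.69: labor services, buyer-exempt → 0% → €0.00
Dining chair €158.07: household furniture, buyer-exempt → 0% → €0.00
Blazer €105.30: apparel → 4.75% → €5.00
Total tax = €0.69 + €5.00 = €5.69

€5.69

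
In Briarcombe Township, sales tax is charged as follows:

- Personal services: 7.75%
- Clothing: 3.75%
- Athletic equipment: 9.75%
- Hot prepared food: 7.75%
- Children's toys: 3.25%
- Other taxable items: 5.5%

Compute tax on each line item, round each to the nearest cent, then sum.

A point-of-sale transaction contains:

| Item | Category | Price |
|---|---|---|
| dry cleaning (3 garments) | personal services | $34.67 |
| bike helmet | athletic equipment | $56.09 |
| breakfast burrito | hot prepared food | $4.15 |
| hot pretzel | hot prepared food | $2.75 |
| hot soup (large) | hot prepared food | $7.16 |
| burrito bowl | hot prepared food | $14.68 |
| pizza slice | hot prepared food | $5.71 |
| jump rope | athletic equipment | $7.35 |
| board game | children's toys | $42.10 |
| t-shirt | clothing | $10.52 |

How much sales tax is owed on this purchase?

Dry cleaning (3 garments) $34.67: personal services → 7.75% → $2.69
Bike helmet $56.09: athletic equipment → 9.75% → $5.47
Breakfast burrito $4.15: hot prepared food → 7.75% → $0.32
Hot pretzel $2.75: hot prepared food → 7.75% → $0.21
Hot soup (large) $7.16: hot prepared food → 7.75% → $0.55
Burrito bowl $14.68: hot prepared food → 7.75% → $1.14
Pizza slice $5.71: hot prepared food → 7.75% → $0.44
Jump rope $7.35: athletic equipment → 9.75% → $0.72
Board game $42.10: children's toys → 3.25% → $1.37
T-shirt $10.52: clothing → 3.75% → $0.39
Total tax = $2.69 + $5.47 + $0.32 + $0.21 + $0.55 + $1.14 + $0.44 + $0.72 + $1.37 + $0.39 = $13.30

$13.30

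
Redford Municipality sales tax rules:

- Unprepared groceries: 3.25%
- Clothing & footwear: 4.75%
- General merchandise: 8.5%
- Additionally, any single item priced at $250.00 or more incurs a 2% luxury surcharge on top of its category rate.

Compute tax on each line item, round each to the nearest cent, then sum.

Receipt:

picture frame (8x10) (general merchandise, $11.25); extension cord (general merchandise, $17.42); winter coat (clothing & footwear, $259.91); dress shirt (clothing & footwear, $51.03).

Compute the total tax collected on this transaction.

Picture frame (8x10) $11.25: general merchandise → 8.5% → $0.96
Extension cord $17.42: general merchandise → 8.5% → $1.48
Winter coat $259.91: clothing & footwear → 4.75% + 2% surcharge = 6.75% → $17.54
Dress shirt $51.03: clothing & footwear → 4.75% → $2.42
Total tax = $0.96 + $1.48 + $17.54 + $2.42 = $22.40

$22.40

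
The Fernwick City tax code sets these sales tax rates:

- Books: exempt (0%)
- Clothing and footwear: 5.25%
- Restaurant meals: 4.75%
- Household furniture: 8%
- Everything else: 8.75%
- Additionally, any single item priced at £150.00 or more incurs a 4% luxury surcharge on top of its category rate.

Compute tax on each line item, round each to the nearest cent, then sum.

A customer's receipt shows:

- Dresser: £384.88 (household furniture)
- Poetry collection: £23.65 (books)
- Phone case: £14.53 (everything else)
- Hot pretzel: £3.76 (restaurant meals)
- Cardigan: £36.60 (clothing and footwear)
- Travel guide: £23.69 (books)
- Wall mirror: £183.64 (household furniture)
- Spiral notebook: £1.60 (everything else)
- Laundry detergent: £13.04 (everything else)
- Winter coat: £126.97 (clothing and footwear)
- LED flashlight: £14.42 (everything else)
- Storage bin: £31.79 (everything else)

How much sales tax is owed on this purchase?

Dresser £384.88: household furniture → 8% + 4% surcharge = 12% → £46.19
Poetry collection £23.65: books → 0% → £0.00
Phone case £14.53: everything else → 8.75% → £1.27
Hot pretzel £3.76: restaurant meals → 4.75% → £0.18
Cardigan £36.60: clothing and footwear → 5.25% → £1.92
Travel guide £23.69: books → 0% → £0.00
Wall mirror £183.64: household furniture → 8% + 4% surcharge = 12% → £22.04
Spiral notebook £1.60: everything else → 8.75% → £0.14
Laundry detergent £13.04: everything else → 8.75% → £1.14
Winter coat £126.97: clothing and footwear → 5.25% → £6.67
LED flashlight £14.42: everything else → 8.75% → £1.26
Storage bin £31.79: everything else → 8.75% → £2.78
Total tax = £46.19 + £1.27 + £0.18 + £1.92 + £22.04 + £0.14 + £1.14 + £6.67 + £1.26 + £2.78 = £83.59

£83.59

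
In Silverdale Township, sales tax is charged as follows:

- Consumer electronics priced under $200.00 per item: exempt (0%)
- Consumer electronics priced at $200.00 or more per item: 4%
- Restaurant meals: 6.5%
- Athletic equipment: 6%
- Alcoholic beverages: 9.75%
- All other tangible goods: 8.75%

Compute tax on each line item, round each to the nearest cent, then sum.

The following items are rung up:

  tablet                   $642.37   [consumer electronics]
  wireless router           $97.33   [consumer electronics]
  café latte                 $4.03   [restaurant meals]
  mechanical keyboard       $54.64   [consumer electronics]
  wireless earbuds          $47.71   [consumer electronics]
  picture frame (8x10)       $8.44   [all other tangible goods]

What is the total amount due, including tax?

$881.21

Tablet $642.37: consumer electronics, $200.00 or more → 4% → $25.69
Wireless router $97.33: consumer electronics, under $200.00 → 0% → $0.00
Café latte $4.03: restaurant meals → 6.5% → $0.26
Mechanical keyboard $54.64: consumer electronics, under $200.00 → 0% → $0.00
Wireless earbuds $47.71: consumer electronics, under $200.00 → 0% → $0.00
Picture frame (8x10) $8.44: all other tangible goods → 8.75% → $0.74
Subtotal = $854.52; tax = $26.69; total due = $881.21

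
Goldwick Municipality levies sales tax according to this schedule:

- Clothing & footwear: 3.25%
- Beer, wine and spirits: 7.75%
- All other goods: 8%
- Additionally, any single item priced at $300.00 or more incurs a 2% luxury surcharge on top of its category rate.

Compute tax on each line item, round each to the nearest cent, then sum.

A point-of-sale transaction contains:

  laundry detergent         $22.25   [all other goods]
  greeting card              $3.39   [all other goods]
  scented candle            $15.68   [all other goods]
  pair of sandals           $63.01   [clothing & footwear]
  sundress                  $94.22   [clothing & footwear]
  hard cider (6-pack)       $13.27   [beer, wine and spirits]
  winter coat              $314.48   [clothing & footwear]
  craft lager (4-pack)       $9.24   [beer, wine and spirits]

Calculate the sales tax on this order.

$26.67

Laundry detergent $22.25: all other goods → 8% → $1.78
Greeting card $3.39: all other goods → 8% → $0.27
Scented candle $15.68: all other goods → 8% → $1.25
Pair of sandals $63.01: clothing & footwear → 3.25% → $2.05
Sundress $94.22: clothing & footwear → 3.25% → $3.06
Hard cider (6-pack) $13.27: beer, wine and spirits → 7.75% → $1.03
Winter coat $314.48: clothing & footwear → 3.25% + 2% surcharge = 5.25% → $16.51
Craft lager (4-pack) $9.24: beer, wine and spirits → 7.75% → $0.72
Total tax = $1.78 + $0.27 + $1.25 + $2.05 + $3.06 + $1.03 + $16.51 + $0.72 = $26.67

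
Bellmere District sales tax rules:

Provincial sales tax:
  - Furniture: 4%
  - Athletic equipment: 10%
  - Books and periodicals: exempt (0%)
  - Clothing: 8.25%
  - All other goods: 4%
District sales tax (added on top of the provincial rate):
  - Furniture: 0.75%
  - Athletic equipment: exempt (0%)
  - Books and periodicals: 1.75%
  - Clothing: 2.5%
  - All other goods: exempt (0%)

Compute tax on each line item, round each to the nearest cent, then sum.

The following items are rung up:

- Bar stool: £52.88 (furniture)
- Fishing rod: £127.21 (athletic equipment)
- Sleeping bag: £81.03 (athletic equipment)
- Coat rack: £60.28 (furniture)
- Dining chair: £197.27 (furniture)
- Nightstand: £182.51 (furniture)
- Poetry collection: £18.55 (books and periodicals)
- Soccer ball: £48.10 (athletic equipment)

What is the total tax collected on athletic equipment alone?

Fishing rod £127.21: athletic equipment → 10% + 0% district = 10% → £12.72
Sleeping bag £81.03: athletic equipment → 10% + 0% district = 10% → £8.10
Soccer ball £48.10: athletic equipment → 10% + 0% district = 10% → £4.81
Tax on athletic equipment = £12.72 + £8.10 + £4.81 = £25.63

£25.63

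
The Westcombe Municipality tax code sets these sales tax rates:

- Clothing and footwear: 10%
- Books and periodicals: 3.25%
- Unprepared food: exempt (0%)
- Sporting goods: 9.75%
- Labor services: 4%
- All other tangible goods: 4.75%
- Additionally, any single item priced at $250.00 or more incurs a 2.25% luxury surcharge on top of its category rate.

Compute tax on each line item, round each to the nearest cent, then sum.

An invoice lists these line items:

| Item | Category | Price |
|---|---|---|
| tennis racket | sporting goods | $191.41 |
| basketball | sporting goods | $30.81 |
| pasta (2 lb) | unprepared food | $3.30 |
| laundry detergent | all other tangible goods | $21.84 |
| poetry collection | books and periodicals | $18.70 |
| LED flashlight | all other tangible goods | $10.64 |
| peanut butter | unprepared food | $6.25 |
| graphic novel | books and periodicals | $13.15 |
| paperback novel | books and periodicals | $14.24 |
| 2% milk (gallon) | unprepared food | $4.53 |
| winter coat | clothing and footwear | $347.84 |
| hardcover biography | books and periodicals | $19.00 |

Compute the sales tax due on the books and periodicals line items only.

$2.12

Poetry collection $18.70: books and periodicals → 3.25% → $0.61
Graphic novel $13.15: books and periodicals → 3.25% → $0.43
Paperback novel $14.24: books and periodicals → 3.25% → $0.46
Hardcover biography $19.00: books and periodicals → 3.25% → $0.62
Tax on books and periodicals = $0.61 + $0.43 + $0.46 + $0.62 = $2.12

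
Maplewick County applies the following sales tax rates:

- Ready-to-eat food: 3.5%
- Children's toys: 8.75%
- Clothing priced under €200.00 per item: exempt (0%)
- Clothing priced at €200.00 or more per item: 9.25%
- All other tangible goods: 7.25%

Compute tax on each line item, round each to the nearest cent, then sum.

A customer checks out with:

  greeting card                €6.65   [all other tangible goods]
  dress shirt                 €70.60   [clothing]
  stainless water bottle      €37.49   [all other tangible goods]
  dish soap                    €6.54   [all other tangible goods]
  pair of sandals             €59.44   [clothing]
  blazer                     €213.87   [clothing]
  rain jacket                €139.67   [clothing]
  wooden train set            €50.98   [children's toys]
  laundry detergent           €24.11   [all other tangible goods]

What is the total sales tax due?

Greeting card €6.65: all other tangible goods → 7.25% → €0.48
Dress shirt €70.60: clothing, under €200.00 → 0% → €0.00
Stainless water bottle €37.49: all other tangible goods → 7.25% → €2.72
Dish soap €6.54: all other tangible goods → 7.25% → €0.47
Pair of sandals €59.44: clothing, under €200.00 → 0% → €0.00
Blazer €213.87: clothing, €200.00 or more → 9.25% → €19.78
Rain jacket €139.67: clothing, under €200.00 → 0% → €0.00
Wooden train set €50.98: children's toys → 8.75% → €4.46
Laundry detergent €24.11: all other tangible goods → 7.25% → €1.75
Total tax = €0.48 + €2.72 + €0.47 + €19.78 + €4.46 + €1.75 = €29.66

€29.66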